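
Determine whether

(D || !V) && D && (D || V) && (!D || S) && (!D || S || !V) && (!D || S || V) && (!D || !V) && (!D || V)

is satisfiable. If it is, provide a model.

No satisfying assignment exists.

Case D = True:
  (!D || S) forces S = True.
  (!D || !V) forces V = False.
  Clause (!D || V) is falsified — contradiction.
Case D = False:
  Clause (D) is falsified — contradiction.
Both cases fail, so the formula is unsatisfiable.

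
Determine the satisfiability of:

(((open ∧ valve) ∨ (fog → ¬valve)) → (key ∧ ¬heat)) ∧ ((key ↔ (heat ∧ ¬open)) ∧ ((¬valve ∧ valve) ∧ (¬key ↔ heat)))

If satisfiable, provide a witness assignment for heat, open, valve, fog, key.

UNSATISFIABLE

Case valve = True: the conjunct ¬valve is False.
Case valve = False: the conjunct valve is False.
Both cases fail — unsatisfiable.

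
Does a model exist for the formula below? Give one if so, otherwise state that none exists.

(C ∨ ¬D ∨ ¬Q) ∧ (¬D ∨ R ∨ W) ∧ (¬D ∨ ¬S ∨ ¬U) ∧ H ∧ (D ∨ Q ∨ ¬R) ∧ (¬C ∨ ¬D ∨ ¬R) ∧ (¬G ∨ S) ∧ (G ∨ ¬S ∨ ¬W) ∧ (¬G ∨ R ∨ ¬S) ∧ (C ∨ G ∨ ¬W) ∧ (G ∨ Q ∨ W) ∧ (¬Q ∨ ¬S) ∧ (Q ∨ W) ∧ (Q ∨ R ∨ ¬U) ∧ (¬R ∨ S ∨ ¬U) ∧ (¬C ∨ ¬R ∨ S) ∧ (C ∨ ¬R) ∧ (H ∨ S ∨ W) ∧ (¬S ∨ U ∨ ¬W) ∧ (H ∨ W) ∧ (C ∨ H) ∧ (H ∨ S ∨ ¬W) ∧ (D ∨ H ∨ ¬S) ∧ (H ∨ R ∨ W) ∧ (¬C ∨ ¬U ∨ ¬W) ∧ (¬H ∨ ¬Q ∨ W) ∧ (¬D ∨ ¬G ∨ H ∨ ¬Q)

G: False, R: False, D: True, W: True, H: True, U: False, C: True, Q: True, S: False

Unit clause (H) forces H = True.
Set G = False.
Set R = False.
Set D = True.
  then (¬D ∨ R ∨ W) forces W = True.
  then (G ∨ ¬S ∨ ¬W) forces S = False.
  then (C ∨ G ∨ ¬W) forces C = True.
  then (¬C ∨ ¬U ∨ ¬W) forces U = False.
Set Q = True.
All clauses satisfied.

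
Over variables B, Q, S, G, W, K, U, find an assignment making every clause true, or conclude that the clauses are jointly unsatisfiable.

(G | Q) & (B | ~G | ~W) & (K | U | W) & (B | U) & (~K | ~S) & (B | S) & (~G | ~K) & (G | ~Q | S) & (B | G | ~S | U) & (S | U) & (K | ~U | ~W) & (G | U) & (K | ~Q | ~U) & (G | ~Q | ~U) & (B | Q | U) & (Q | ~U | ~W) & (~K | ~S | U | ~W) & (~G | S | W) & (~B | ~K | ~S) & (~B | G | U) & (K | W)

B=T; Q=F; S=T; G=T; W=T; K=F; U=F

Try B = False:
  (B | U) forces U = True.
  (B | S) forces S = True.
  (~K | ~S) forces K = False.
  (K | ~U | ~W) forces W = False.
  clause (K | W) is falsified — backtrack.
So B = True.
Set Q = False.
  then (G | Q) forces G = True.
  then (~G | ~K) forces K = False.
  then (K | W) forces W = True.
  then (K | ~U | ~W) forces U = False.
  then (S | U) forces S = True.
All clauses satisfied.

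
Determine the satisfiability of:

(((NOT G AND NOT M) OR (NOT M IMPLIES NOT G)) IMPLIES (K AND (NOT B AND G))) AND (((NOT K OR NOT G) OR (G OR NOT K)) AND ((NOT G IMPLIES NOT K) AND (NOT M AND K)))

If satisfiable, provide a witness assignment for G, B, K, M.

G: True; B: True; K: True; M: False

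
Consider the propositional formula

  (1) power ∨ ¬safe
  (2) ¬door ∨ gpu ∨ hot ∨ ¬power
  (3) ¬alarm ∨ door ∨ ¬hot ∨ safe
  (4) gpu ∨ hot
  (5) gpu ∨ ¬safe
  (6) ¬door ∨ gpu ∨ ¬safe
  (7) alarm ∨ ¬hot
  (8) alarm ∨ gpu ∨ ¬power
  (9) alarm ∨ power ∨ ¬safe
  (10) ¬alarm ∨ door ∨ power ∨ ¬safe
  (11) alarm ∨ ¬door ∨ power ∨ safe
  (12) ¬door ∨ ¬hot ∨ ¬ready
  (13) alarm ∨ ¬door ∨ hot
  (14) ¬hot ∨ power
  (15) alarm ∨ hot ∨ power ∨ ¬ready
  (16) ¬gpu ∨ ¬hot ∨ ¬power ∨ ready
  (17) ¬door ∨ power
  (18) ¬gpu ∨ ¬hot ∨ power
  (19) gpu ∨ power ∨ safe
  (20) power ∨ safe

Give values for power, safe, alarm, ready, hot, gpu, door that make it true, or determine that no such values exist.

power = True; safe = True; alarm = False; ready = True; hot = False; gpu = True; door = False

Try power = False:
  (power ∨ ¬safe) forces safe = False.
  clause (power ∨ safe) is falsified — backtrack.
So power = True.
Set safe = True.
  then (gpu ∨ ¬safe) forces gpu = True.
Set alarm = False.
  then (alarm ∨ ¬hot) forces hot = False.
  then (alarm ∨ ¬door ∨ hot) forces door = False.
Set ready = True.
All clauses satisfied.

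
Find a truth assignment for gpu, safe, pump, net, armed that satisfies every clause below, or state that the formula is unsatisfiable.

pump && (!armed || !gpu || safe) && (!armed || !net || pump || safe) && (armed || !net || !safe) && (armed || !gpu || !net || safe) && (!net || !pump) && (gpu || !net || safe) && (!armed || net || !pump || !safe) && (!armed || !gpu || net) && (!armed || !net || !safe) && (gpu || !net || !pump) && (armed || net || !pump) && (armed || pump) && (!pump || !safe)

gpu = False; safe = False; pump = True; net = False; armed = True

Unit clause (pump) forces pump = True.
In (!net || !pump) only !net is left, so net = False.
In (armed || net || !pump) only armed is left, so armed = True.
In (!pump || !safe) only !safe is left, so safe = False.
In (!armed || !gpu || safe) only !gpu is left, so gpu = False.
All clauses satisfied.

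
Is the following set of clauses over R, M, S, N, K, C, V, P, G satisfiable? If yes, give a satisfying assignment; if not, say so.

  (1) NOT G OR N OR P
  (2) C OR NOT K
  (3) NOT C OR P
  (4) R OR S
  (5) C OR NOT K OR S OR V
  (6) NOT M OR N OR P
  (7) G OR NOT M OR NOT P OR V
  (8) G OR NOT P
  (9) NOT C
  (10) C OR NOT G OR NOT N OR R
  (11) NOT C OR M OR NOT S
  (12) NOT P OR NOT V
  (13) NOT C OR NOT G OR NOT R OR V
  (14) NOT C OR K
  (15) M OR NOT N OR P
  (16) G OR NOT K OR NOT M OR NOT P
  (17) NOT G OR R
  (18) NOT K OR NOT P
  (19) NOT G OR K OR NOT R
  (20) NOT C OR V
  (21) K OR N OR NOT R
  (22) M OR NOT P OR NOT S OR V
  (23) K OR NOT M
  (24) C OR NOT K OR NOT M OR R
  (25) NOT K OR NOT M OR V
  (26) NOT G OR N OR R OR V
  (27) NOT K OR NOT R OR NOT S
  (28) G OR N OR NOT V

R = False, M = False, S = True, N = False, K = False, C = False, V = False, P = False, G = False

Unit clause (NOT C) forces C = False.
In (C OR NOT K) only NOT K is left, so K = False.
In (K OR NOT M) only NOT M is left, so M = False.
Try R = True:
  (NOT G OR K OR NOT R) forces G = False.
  (G OR NOT P) forces P = False.
  (M OR NOT N OR P) forces N = False.
  clause (K OR N OR NOT R) is falsified — backtrack.
So R = False.
  then (R OR S) forces S = True.
  then (NOT G OR R) forces G = False.
  then (G OR NOT P) forces P = False.
  then (M OR NOT N OR P) forces N = False.
  then (G OR N OR NOT V) forces V = False.
All clauses satisfied.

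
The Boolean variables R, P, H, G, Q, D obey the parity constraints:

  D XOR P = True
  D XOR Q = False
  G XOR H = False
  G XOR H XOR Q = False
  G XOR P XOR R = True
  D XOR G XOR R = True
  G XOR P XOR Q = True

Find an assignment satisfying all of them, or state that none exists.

Adding constraints 1, 5, 6 mod 2: every variable appears an even number of times on the left, so the left side is 0.
But the right sides sum to 1 (mod 2). 0 ≠ 1 — the system is inconsistent.

Unsatisfiable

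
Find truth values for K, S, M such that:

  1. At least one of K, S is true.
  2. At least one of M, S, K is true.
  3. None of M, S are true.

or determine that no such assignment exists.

K = True, S = False, M = False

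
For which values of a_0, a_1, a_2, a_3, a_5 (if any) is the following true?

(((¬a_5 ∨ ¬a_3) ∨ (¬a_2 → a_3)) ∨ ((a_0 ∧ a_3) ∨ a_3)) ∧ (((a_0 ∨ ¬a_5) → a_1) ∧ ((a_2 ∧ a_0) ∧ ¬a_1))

Unsatisfiable

Case a_2 = True: the formula simplifies to ((a_0 ∨ ¬a_5) → a_1) ∧ (a_0 ∧ ¬a_1).
  a_0 = True: simplifies to a_1 ∧ ¬a_1.
    a_1 = True: the conjunct ¬a_1 is False.
    a_1 = False: the conjunct a_1 is False.
  a_0 = False: the conjunct a_0 is False.
Case a_2 = False: the conjunct a_2 is False.
Both cases fail — unsatisfiable.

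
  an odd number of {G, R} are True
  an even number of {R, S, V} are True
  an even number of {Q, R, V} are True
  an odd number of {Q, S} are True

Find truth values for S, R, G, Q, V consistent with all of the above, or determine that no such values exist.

Unsatisfiable

Adding constraints 2, 3, 4 mod 2: every variable appears an even number of times on the left, so the left side is 0.
But the right sides sum to 1 (mod 2). 0 ≠ 1 — the system is inconsistent.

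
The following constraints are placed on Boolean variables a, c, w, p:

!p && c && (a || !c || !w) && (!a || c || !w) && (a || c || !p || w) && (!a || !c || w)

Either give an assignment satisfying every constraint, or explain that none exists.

a: False, c: True, w: False, p: False

Unit clause (!p) forces p = False.
Unit clause (c) forces c = True.
Set a = False.
  then (a || !c || !w) forces w = False.
All clauses satisfied.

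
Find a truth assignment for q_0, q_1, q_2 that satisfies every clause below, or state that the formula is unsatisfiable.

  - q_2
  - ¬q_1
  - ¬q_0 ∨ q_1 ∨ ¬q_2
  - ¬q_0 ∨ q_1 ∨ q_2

q_0=F; q_1=F; q_2=T

Unit clause (q_2) forces q_2 = True.
Unit clause (¬q_1) forces q_1 = False.
In (¬q_0 ∨ q_1 ∨ ¬q_2) only ¬q_0 is left, so q_0 = False.
Check each clause:
  (q_2): q_2 holds.
  (¬q_1): ¬q_1 holds.
  (¬q_0 ∨ q_1 ∨ ¬q_2): ¬q_0 holds.
  (¬q_0 ∨ q_1 ∨ q_2): ¬q_0 holds.
All clauses satisfied.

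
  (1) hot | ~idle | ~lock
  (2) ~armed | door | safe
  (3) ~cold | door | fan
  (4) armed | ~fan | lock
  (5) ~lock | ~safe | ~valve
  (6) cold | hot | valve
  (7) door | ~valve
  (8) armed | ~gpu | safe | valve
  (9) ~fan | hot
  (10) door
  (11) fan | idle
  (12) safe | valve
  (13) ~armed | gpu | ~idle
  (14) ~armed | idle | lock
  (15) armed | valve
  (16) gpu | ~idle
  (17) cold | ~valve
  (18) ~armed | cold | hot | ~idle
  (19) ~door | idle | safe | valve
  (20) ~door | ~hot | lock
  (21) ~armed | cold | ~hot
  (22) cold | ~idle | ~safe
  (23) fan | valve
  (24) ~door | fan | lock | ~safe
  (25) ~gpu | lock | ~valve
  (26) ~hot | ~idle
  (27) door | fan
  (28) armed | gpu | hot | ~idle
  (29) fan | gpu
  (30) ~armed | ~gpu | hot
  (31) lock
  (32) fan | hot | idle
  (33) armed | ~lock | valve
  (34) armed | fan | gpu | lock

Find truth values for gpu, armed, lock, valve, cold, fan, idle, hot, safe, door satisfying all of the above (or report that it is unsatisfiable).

gpu: False, armed: False, lock: True, valve: True, cold: True, fan: True, idle: False, hot: True, safe: False, door: True

Unit clause (door) forces door = True.
Unit clause (lock) forces lock = True.
Set gpu = False.
  then (gpu | ~idle) forces idle = False.
  then (fan | gpu) forces fan = True.
  then (~fan | hot) forces hot = True.
Set armed = False.
  then (armed | valve) forces valve = True.
  then (cold | ~valve) forces cold = True.
  then (~lock | ~safe | ~valve) forces safe = False.
All clauses satisfied.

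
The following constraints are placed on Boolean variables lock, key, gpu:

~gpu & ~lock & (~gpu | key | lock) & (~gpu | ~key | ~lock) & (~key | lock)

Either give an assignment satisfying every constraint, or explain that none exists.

Unit clause (~gpu) forces gpu = False.
Unit clause (~lock) forces lock = False.
In (~key | lock) only ~key is left, so key = False.
All clauses satisfied.

lock = False, key = False, gpu = False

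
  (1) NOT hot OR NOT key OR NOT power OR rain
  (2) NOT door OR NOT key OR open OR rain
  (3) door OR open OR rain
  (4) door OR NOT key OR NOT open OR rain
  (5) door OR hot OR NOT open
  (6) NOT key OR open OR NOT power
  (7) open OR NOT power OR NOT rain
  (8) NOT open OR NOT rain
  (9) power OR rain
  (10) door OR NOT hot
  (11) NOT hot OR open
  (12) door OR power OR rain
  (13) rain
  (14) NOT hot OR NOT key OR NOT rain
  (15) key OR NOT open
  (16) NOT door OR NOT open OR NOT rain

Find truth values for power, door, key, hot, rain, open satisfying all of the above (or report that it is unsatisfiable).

power = False, door = True, key = False, hot = False, rain = True, open = False

Unit clause (rain) forces rain = True.
In (NOT open OR NOT rain) only NOT open is left, so open = False.
In (NOT hot OR open) only NOT hot is left, so hot = False.
In (open OR NOT power OR NOT rain) only NOT power is left, so power = False.
Set door = True.
Set key = False.
All clauses satisfied.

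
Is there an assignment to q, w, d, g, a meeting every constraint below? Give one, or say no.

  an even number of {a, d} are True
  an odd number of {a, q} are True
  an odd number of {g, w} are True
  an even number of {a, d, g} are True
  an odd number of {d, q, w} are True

Unsatisfiable — no assignment works.

Adding constraints 2, 3, 4, 5 mod 2: every variable appears an even number of times on the left, so the left side is 0.
But the right sides sum to 1 (mod 2). 0 ≠ 1 — the system is inconsistent.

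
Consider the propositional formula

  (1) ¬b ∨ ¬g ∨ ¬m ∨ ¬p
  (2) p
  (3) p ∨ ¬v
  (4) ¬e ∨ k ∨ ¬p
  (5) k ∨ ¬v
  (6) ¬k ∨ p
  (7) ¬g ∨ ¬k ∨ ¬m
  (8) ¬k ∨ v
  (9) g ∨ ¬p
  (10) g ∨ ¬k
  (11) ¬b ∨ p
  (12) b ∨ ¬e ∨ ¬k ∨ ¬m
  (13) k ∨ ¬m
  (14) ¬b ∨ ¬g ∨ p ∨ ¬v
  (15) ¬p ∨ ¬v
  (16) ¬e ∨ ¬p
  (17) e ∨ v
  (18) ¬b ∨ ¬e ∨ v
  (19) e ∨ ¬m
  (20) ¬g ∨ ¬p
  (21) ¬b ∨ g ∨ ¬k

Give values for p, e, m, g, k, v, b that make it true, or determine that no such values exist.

No satisfying assignment exists.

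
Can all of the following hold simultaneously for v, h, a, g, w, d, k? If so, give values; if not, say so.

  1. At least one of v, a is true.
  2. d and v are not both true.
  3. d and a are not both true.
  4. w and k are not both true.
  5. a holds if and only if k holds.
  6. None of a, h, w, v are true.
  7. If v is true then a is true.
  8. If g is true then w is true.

Case v = True:
  Constraint (6) is violated (v=T) — contradiction.
Case v = False:
  (1) with v=F forces a = True.
  Constraint (6) is violated (a=T) — contradiction.
Both cases fail — unsatisfiable.

No satisfying assignment exists.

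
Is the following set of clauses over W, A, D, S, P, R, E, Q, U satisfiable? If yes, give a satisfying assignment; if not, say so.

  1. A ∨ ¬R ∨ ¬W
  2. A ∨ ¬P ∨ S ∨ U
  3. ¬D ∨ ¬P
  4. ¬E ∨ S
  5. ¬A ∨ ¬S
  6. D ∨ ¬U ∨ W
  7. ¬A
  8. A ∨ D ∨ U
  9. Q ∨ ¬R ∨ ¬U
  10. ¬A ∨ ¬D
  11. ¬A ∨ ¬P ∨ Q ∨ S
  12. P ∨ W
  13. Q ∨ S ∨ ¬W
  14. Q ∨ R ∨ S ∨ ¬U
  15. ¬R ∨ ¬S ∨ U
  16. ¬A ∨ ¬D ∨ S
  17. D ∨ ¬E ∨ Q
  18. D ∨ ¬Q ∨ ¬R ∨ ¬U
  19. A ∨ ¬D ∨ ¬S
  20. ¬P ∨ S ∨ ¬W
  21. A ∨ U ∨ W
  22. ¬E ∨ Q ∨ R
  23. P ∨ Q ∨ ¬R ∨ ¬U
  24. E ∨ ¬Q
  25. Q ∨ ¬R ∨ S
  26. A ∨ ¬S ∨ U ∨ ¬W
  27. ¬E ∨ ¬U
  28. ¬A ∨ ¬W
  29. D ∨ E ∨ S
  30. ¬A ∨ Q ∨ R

W: True; A: False; D: False; S: True; P: True; R: False; E: False; Q: False; U: True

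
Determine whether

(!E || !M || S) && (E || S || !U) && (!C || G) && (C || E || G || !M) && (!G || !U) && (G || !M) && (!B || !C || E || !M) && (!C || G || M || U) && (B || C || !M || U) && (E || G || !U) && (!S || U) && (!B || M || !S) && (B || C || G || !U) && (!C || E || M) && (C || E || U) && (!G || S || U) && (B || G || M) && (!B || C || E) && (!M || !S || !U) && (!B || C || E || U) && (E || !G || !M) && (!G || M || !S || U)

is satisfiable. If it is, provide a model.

E: True; S: False; B: True; U: False; M: False; G: False; C: False

Set E = True.
Set S = False.
  then (!E || !M || S) forces M = False.
Try B = False:
  (B || G || M) forces G = True.
  (!G || !U) forces U = False.
  clause (!G || S || U) is falsified — backtrack.
So B = True.
Set U = False.
  then (!G || S || U) forces G = False.
  then (!C || G) forces C = False.
All clauses satisfied.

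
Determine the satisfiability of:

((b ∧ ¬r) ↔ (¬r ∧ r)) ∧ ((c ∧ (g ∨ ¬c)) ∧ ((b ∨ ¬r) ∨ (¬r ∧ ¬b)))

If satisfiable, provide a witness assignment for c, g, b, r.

c=T, g=T, b=T, r=T

  (b ∧ ¬r) ↔ (¬r ∧ r) = True
    b ∧ ¬r = False
      ¬r = False
    ¬r ∧ r = False
      ¬r = False
  (c ∧ (g ∨ ¬c)) ∧ ((b ∨ ¬r) ∨ (¬r ∧ ¬b)) = True
    c ∧ (g ∨ ¬c) = True
      g ∨ ¬c = True
        ¬c = False
    (b ∨ ¬r) ∨ (¬r ∧ ¬b) = True
      b ∨ ¬r = True
        ¬r = False
      ¬r ∧ ¬b = False
        ¬r = False
        ¬b = False
Both conjuncts True, so the formula holds.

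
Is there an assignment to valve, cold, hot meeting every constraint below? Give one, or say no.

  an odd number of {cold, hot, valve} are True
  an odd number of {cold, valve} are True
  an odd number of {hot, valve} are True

valve = True, cold = False, hot = False

{cold, hot, valve}: 1 true → odd ✓
{cold, valve}: 1 true → odd ✓
{hot, valve}: 1 true → odd ✓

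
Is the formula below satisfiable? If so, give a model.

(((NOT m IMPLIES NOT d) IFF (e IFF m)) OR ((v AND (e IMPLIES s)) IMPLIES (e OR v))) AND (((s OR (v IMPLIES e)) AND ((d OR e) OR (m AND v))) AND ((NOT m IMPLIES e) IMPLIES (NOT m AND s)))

e=T; d=F; m=F; v=F; s=T

  ((NOT m IMPLIES NOT d) IFF (e IFF m)) OR ((v AND (e IMPLIES s)) IMPLIES (e OR v)) = True
    (NOT m IMPLIES NOT d) IFF (e IFF m) = False
      NOT m IMPLIES NOT d = True
        NOT m = True
        NOT d = True
      e IFF m = False
    (v AND (e IMPLIES s)) IMPLIES (e OR v) = True
      v AND (e IMPLIES s) = False
        e IMPLIES s = True
      e OR v = True
  ((s OR (v IMPLIES e)) AND ((d OR e) OR (m AND v))) AND ((NOT m IMPLIES e) IMPLIES (NOT m AND s)) = True
    (s OR (v IMPLIES e)) AND ((d OR e) OR (m AND v)) = True
      s OR (v IMPLIES e) = True
        v IMPLIES e = True
      (d OR e) OR (m AND v) = True
        d OR e = True
        m AND v = False
    (NOT m IMPLIES e) IMPLIES (NOT m AND s) = True
      NOT m IMPLIES e = True
        NOT m = True
      NOT m AND s = True
        NOT m = True
Both conjuncts True, so the formula holds.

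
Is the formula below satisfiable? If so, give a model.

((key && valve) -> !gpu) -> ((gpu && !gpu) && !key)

key = True; valve = True; gpu = True

  ((key && valve) -> !gpu) -> ((gpu && !gpu) && !key) = True
    (key && valve) -> !gpu = False
      key && valve = True
      !gpu = False
    (gpu && !gpu) && !key = False
      gpu && !gpu = False
        !gpu = False
      !key = False
The formula evaluates to True.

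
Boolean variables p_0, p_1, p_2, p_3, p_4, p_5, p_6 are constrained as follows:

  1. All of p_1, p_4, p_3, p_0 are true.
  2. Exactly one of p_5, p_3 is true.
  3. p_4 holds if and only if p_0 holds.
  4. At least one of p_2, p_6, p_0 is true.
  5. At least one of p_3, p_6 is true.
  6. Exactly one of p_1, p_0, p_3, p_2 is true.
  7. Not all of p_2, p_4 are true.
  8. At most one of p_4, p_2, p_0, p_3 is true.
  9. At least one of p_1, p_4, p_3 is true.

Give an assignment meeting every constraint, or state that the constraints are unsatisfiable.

Unsatisfiable

Case p_0 = True:
  (1) forces p_1 = True.
  Constraint (6) is violated (p_1=T, p_0=T) — contradiction.
Case p_0 = False:
  Constraint (1) is violated (p_0=F) — contradiction.
Both cases fail — unsatisfiable.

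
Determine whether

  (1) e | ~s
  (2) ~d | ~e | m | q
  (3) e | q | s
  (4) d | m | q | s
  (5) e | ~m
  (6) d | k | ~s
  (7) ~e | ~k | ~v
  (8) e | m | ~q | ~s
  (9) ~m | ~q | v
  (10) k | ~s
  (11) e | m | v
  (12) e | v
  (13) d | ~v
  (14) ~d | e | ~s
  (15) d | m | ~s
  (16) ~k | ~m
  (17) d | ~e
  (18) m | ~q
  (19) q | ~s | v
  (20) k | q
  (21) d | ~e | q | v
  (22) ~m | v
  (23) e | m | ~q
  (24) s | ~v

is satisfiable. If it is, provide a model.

The formula is unsatisfiable.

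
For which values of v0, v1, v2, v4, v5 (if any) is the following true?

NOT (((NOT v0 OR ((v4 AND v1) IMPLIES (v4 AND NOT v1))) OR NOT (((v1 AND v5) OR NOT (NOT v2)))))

v0 = True; v1 = True; v2 = True; v4 = True; v5 = False

  NOT (((NOT v0 OR ((v4 AND v1) IMPLIES (v4 AND NOT v1))) OR NOT (((v1 AND v5) OR NOT (NOT v2))))) = True
    (NOT v0 OR ((v4 AND v1) IMPLIES (v4 AND NOT v1))) OR NOT (((v1 AND v5) OR NOT (NOT v2))) = False
      NOT v0 OR ((v4 AND v1) IMPLIES (v4 AND NOT v1)) = False
        NOT v0 = False
        (v4 AND v1) IMPLIES (v4 AND NOT v1) = False
          v4 AND v1 = True
          v4 AND NOT v1 = False
            NOT v1 = False
      NOT (((v1 AND v5) OR NOT (NOT v2))) = False
        (v1 AND v5) OR NOT (NOT v2) = True
          v1 AND v5 = False
          NOT (NOT v2) = True
            NOT v2 = False
The formula evaluates to True.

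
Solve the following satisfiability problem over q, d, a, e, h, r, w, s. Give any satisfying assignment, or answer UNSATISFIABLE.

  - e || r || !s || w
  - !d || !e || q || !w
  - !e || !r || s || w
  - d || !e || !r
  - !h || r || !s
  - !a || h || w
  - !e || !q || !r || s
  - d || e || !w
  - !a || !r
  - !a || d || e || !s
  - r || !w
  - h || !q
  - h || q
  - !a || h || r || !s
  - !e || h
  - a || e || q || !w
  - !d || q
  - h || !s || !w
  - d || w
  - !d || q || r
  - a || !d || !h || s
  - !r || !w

q = True; d = True; a = True; e = True; h = True; r = False; w = False; s = False

Set q = True.
  then (h || !q) forces h = True.
Try d = False:
  (d || w) forces w = True.
  (d || e || !w) forces e = True.
  (d || !e || !r) forces r = False.
  clause (r || !w) is falsified — backtrack.
So d = True.
Set a = True.
  then (!a || !r) forces r = False.
  then (r || !w) forces w = False.
  then (!h || r || !s) forces s = False.
Set e = True.
All clauses satisfied.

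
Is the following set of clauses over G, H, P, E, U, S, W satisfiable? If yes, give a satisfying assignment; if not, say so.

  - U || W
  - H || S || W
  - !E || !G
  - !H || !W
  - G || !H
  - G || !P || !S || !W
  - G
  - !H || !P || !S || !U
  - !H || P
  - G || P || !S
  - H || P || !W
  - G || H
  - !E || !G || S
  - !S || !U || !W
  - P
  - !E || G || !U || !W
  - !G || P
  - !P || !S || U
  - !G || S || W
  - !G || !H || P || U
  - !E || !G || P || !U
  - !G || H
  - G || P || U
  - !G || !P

Case P = True:
  (G) forces G = True.
  Clause (!G || !P) is falsified — contradiction.
Case P = False:
  Clause (P) is falsified — contradiction.
Both cases fail, so the formula is unsatisfiable.

Unsatisfiable — no assignment works.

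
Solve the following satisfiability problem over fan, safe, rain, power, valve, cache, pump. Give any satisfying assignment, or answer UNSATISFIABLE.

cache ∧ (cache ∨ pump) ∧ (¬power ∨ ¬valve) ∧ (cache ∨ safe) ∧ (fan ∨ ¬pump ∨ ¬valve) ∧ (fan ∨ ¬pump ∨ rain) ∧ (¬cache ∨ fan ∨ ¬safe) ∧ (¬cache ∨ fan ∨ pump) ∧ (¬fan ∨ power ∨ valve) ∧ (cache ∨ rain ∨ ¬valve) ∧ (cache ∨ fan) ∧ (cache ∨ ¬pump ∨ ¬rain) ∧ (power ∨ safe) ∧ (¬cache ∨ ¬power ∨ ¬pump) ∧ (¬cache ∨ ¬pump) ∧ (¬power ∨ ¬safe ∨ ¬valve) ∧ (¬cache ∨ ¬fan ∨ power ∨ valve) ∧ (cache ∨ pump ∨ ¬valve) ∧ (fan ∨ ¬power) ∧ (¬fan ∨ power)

fan = True; safe = True; rain = True; power = True; valve = False; cache = True; pump = False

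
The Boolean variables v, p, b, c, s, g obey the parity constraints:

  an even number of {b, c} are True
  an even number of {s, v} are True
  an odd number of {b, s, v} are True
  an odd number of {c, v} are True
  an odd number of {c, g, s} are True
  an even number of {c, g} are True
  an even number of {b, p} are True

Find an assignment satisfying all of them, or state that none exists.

Unsatisfiable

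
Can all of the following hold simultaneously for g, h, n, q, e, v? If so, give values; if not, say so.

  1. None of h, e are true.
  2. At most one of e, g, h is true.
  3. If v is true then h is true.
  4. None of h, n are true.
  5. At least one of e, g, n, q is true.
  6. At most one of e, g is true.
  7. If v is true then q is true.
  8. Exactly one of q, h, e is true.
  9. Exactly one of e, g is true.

g = True; h = False; n = False; q = True; e = False; v = False

  (1) {h, e}: 0 true — none ✓
  (2) {e, g, h}: 1 true — at most one ✓
  (3) v=F ⇒ h: vacuous ✓
  (4) {h, n}: 0 true — none ✓
  (5) {e, g, n, q}: 2 true — at least one ✓
  (6) {e, g}: 1 true — at most one ✓
  (7) v=F ⇒ q: vacuous ✓
  (8) {q, h, e}: 1 true — exactly one ✓
  (9) {e, g}: 1 true — exactly one ✓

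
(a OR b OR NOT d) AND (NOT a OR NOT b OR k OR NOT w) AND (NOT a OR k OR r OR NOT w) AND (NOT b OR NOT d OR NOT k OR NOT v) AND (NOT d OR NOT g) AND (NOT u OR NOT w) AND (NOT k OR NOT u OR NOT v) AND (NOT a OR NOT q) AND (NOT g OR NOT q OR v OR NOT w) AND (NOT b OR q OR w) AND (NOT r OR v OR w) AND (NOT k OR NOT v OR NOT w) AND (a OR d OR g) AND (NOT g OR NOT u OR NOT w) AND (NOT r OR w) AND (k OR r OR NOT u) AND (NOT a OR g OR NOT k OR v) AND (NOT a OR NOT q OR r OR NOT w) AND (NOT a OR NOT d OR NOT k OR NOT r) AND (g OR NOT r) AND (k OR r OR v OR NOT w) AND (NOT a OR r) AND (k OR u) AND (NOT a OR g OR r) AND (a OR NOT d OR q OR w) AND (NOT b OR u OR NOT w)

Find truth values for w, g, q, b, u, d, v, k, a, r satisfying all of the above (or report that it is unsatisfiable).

Set w = False.
  then (NOT r OR w) forces r = False.
  then (NOT a OR r) forces a = False.
Set g = True.
  then (NOT d OR NOT g) forces d = False.
Set q = False.
  then (NOT b OR q OR w) forces b = False.
Set u = False.
  then (k OR u) forces k = True.
Set v = False.
All clauses satisfied.

w = False; g = True; q = False; b = False; u = False; d = False; v = False; k = True; a = False; r = False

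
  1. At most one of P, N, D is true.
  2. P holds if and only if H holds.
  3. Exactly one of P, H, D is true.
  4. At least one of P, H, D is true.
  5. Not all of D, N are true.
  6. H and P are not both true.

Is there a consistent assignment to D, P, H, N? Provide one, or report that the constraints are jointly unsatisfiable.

D = True, P = False, H = False, N = False

  (1) {P, N, D}: 1 true — at most one ✓
  (2) P=F, H=F — same ✓
  (3) {P, H, D}: 1 true — exactly one ✓
  (4) {P, H, D}: 1 true — at least one ✓
  (5) {D, N}: 1/2 true — not all ✓
  (6) H=F, P=F — not both ✓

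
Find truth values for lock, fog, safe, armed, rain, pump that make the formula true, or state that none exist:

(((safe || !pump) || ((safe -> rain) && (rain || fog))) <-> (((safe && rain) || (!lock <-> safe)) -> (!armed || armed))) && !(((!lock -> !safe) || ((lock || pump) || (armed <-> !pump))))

lock=F, fog=F, safe=T, armed=F, rain=F, pump=F

  ((safe || !pump) || ((safe -> rain) && (rain || fog))) <-> (((safe && rain) || (!lock <-> safe)) -> (!armed || armed)) = True
    (safe || !pump) || ((safe -> rain) && (rain || fog)) = True
      safe || !pump = True
        !pump = True
      (safe -> rain) && (rain || fog) = False
        safe -> rain = False
        rain || fog = False
    ((safe && rain) || (!lock <-> safe)) -> (!armed || armed) = True
      (safe && rain) || (!lock <-> safe) = True
        safe && rain = False
        !lock <-> safe = True
          !lock = True
      !armed || armed = True
        !armed = True
  !(((!lock -> !safe) || ((lock || pump) || (armed <-> !pump)))) = True
    (!lock -> !safe) || ((lock || pump) || (armed <-> !pump)) = False
      !lock -> !safe = False
        !lock = True
        !safe = False
      (lock || pump) || (armed <-> !pump) = False
        lock || pump = False
        armed <-> !pump = False
          !pump = True
Both conjuncts True, so the formula holds.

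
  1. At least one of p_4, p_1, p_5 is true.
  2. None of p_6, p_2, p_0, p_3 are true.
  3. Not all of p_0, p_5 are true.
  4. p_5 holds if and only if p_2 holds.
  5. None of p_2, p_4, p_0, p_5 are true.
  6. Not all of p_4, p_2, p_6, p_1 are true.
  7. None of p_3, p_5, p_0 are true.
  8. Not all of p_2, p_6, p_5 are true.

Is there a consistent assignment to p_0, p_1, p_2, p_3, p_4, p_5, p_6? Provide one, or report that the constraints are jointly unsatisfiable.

p_0 = False, p_1 = True, p_2 = False, p_3 = False, p_4 = False, p_5 = False, p_6 = False

  (1) {p_4, p_1, p_5}: 1 true — at least one ✓
  (2) {p_6, p_2, p_0, p_3}: 0 true — none ✓
  (3) {p_0, p_5}: 0/2 true — not all ✓
  (4) p_5=F, p_2=F — same ✓
  (5) {p_2, p_4, p_0, p_5}: 0 true — none ✓
  (6) {p_4, p_2, p_6, p_1}: 1/4 true — not all ✓
  (7) {p_3, p_5, p_0}: 0 true — none ✓
  (8) {p_2, p_6, p_5}: 0/3 true — not all ✓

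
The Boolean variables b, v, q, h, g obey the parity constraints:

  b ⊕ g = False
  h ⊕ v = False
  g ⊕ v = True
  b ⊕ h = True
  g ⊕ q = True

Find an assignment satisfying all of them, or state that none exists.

b: False; v: True; q: True; h: True; g: False

b ⊕ g = F ⊕ F = False ✓
h ⊕ v = T ⊕ T = False ✓
g ⊕ v = F ⊕ T = True ✓
b ⊕ h = F ⊕ T = True ✓
g ⊕ q = F ⊕ T = True ✓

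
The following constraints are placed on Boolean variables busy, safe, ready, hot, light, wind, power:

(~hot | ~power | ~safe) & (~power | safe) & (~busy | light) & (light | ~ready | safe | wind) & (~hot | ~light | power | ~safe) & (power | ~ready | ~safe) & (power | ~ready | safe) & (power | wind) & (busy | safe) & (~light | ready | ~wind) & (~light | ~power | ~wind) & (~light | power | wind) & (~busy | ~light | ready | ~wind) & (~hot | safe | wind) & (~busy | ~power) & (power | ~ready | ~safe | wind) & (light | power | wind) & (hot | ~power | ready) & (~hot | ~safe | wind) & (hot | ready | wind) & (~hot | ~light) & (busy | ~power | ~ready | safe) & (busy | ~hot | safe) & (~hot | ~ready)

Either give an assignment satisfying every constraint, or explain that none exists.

busy=F; safe=T; ready=T; hot=F; light=F; wind=F; power=T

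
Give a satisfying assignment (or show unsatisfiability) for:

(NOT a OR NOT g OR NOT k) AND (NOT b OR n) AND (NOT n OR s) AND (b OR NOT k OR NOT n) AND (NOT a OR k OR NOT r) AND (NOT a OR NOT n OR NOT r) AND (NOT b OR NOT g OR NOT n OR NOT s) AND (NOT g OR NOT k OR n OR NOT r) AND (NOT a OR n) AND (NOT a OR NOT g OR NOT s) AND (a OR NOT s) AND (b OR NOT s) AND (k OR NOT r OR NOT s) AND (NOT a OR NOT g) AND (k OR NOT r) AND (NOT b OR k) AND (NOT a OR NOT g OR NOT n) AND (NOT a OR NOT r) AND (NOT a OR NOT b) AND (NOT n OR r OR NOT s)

Try n = True:
  (NOT n OR s) forces s = True.
  (a OR NOT s) forces a = True.
  (NOT a OR NOT n OR NOT r) forces r = False.
  clause (NOT n OR r OR NOT s) is falsified — backtrack.
So n = False.
  then (NOT b OR n) forces b = False.
  then (NOT a OR n) forces a = False.
  then (a OR NOT s) forces s = False.
Set k = True.
Set g = True.
  then (NOT g OR NOT k OR n OR NOT r) forces r = False.
All clauses satisfied.

n = False; k = True; g = True; a = False; r = False; b = False; s = False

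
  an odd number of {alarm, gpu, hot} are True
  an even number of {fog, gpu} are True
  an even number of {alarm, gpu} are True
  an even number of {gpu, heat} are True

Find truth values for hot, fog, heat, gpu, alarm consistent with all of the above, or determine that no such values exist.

hot = True, fog = True, heat = True, gpu = True, alarm = True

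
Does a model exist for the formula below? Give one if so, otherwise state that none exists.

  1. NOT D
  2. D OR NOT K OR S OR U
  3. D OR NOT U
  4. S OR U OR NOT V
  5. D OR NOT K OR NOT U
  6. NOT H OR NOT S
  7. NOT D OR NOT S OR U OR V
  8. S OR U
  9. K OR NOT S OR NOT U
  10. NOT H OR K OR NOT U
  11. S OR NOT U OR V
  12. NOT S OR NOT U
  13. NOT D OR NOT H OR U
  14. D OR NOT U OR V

Unit clause (NOT D) forces D = False.
In (D OR NOT U) only NOT U is left, so U = False.
In (S OR U) only S is left, so S = True.
In (NOT H OR NOT S) only NOT H is left, so H = False.
Set K = False.
Set V = False.
All clauses satisfied.

S = True, U = False, D = False, K = False, V = False, H = False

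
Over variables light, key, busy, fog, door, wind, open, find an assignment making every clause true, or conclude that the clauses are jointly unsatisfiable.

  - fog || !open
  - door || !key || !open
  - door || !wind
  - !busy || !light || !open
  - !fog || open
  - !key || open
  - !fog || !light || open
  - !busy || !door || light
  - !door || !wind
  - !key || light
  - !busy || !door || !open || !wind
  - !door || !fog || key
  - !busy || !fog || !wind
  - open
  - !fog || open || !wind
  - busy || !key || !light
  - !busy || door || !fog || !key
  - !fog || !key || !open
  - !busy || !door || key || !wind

Unit clause (open) forces open = True.
In (fog || !open) only fog is left, so fog = True.
In (!fog || !key || !open) only !key is left, so key = False.
In (!door || !fog || key) only !door is left, so door = False.
In (door || !wind) only !wind is left, so wind = False.
Set light = False.
Set busy = False.
All clauses satisfied.

light=F, key=F, busy=F, fog=T, door=F, wind=F, open=T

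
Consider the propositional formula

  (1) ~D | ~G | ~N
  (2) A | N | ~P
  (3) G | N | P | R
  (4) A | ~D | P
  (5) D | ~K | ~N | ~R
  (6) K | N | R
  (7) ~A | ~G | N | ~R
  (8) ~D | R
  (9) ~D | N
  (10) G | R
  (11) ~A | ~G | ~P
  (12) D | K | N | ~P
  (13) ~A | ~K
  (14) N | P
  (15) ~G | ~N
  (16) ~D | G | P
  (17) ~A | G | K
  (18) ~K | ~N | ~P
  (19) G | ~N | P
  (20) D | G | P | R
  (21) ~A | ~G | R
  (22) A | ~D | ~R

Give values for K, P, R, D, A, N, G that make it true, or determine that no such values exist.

Set K = False.
Try P = False:
  (N | P) forces N = True.
  (~G | ~N) forces G = False.
  clause (G | ~N | P) is falsified — backtrack.
So P = True.
Set R = True.
Try D = True:
  (~D | N) forces N = True.
  (~D | ~G | ~N) forces G = False.
  (~A | G | K) forces A = False.
  clause (A | ~D | ~R) is falsified — backtrack.
So D = False.
  then (D | K | N | ~P) forces N = True.
  then (~G | ~N) forces G = False.
  then (~A | G | K) forces A = False.
All clauses satisfied.

K = False, P = True, R = True, D = False, A = False, N = True, G = False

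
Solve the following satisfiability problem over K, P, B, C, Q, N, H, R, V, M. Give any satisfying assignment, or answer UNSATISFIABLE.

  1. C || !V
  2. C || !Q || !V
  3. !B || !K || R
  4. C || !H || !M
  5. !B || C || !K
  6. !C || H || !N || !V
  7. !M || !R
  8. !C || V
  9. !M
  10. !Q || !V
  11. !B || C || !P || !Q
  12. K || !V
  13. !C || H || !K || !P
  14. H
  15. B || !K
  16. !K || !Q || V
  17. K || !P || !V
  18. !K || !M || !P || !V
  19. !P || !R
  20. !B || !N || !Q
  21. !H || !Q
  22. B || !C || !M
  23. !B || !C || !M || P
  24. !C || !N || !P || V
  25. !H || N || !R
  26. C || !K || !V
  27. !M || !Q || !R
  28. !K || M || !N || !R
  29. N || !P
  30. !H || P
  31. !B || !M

Unit clause (!M) forces M = False.
Unit clause (H) forces H = True.
In (!H || !Q) only !Q is left, so Q = False.
In (!H || P) only P is left, so P = True.
In (!P || !R) only !R is left, so R = False.
In (N || !P) only N is left, so N = True.
Set K = False.
  then (K || !V) forces V = False.
  then (!C || !N || !P || V) forces C = False.
Set B = True.
All clauses satisfied.

K=F, P=T, B=T, C=F, Q=F, N=T, H=T, R=F, V=F, M=F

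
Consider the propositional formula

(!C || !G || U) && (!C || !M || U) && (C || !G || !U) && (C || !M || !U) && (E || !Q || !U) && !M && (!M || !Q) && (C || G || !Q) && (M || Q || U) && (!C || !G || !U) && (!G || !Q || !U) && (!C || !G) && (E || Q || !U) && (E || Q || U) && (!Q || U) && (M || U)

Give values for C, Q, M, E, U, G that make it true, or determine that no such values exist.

C = False; Q = False; M = False; E = True; U = True; G = False

Unit clause (!M) forces M = False.
In (M || U) only U is left, so U = True.
Set C = False.
  then (C || !G || !U) forces G = False.
  then (C || G || !Q) forces Q = False.
  then (E || Q || !U) forces E = True.
All clauses satisfied.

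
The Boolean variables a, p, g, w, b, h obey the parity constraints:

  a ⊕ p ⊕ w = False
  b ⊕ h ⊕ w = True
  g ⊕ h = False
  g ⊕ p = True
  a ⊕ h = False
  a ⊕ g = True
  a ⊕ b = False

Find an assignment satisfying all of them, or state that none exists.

Adding constraints 3, 5, 6 mod 2: every variable appears an even number of times on the left, so the left side is 0.
But the right sides sum to 1 (mod 2). 0 ≠ 1 — the system is inconsistent.

Unsatisfiable — no assignment works.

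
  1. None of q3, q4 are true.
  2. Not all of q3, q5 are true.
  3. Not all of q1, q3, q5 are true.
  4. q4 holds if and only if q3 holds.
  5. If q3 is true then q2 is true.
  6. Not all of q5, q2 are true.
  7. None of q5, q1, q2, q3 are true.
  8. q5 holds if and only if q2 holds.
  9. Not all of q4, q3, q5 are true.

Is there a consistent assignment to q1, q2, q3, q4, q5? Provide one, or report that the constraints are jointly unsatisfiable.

q1: False; q2: False; q3: False; q4: False; q5: False

  (1) {q3, q4}: 0 true — none ✓
  (2) {q3, q5}: 0/2 true — not all ✓
  (3) {q1, q3, q5}: 0/3 true — not all ✓
  (4) q4=F, q3=F — same ✓
  (5) q3=F ⇒ q2: vacuous ✓
  (6) {q5, q2}: 0/2 true — not all ✓
  (7) {q5, q1, q2, q3}: 0 true — none ✓
  (8) q5=F, q2=F — same ✓
  (9) {q4, q3, q5}: 0/3 true — not all ✓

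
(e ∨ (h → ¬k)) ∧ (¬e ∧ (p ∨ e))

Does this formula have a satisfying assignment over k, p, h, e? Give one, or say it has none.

k: True; p: True; h: False; e: False

  e ∨ (h → ¬k) = True
    h → ¬k = True
      ¬k = False
  ¬e ∧ (p ∨ e) = True
    ¬e = True
    p ∨ e = True
Both conjuncts True, so the formula holds.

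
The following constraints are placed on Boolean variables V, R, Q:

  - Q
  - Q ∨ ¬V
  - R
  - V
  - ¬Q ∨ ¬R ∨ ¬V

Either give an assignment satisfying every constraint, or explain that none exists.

Case V = True:
  (Q) forces Q = True.
  (R) forces R = True.
  Clause (¬Q ∨ ¬R ∨ ¬V) is falsified — contradiction.
Case V = False:
  Clause (V) is falsified — contradiction.
Both cases fail, so the formula is unsatisfiable.

Unsatisfiable — no assignment works.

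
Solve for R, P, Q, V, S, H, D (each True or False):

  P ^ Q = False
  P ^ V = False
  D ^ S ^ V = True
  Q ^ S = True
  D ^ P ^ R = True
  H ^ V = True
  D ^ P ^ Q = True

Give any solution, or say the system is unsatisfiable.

Adding constraints 2, 3, 4, 7 mod 2: every variable appears an even number of times on the left, so the left side is 0.
But the right sides sum to 1 (mod 2). 0 ≠ 1 — the system is inconsistent.

The formula is unsatisfiable.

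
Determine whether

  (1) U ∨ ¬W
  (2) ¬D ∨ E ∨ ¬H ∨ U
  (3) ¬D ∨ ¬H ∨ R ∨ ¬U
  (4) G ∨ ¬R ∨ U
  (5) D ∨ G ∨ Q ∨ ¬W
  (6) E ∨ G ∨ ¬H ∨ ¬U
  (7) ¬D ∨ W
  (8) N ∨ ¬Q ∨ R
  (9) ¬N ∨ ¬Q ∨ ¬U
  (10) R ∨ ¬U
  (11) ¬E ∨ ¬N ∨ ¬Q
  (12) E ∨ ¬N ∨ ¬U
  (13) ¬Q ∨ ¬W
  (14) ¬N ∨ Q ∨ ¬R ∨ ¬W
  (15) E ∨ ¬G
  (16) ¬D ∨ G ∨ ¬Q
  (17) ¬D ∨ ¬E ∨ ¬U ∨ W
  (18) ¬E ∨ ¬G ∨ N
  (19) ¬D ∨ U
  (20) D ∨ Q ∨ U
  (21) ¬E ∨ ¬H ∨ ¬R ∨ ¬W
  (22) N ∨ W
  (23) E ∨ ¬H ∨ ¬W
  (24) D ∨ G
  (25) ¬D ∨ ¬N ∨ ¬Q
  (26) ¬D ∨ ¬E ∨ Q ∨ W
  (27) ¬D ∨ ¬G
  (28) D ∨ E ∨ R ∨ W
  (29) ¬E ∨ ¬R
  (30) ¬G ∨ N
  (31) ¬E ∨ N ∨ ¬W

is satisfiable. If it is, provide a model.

H: False, N: False, G: False, Q: False, R: True, W: True, U: True, E: False, D: True

Set H = False.
Set N = False.
  then (N ∨ W) forces W = True.
  then (¬G ∨ N) forces G = False.
  then (¬E ∨ N ∨ ¬W) forces E = False.
  then (U ∨ ¬W) forces U = True.
  then (R ∨ ¬U) forces R = True.
  then (¬Q ∨ ¬W) forces Q = False.
  then (D ∨ G) forces D = True.
All clauses satisfied.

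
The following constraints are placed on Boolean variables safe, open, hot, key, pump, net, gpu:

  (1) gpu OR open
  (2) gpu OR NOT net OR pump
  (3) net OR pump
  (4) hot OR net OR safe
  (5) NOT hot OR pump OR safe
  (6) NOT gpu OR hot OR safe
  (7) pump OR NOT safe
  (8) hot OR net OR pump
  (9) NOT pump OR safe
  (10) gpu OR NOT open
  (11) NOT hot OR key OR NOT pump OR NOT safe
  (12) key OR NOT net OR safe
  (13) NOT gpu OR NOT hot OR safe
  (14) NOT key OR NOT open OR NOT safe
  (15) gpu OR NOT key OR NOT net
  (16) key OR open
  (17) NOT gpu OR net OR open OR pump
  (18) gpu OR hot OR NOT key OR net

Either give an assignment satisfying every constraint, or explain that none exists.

Try safe = False:
  (NOT pump OR safe) forces pump = False.
  (net OR pump) forces net = True.
  (gpu OR NOT net OR pump) forces gpu = True.
  (NOT hot OR pump OR safe) forces hot = False.
  clause (NOT gpu OR hot OR safe) is falsified — backtrack.
So safe = True.
  then (pump OR NOT safe) forces pump = True.
Set open = False.
  then (gpu OR open) forces gpu = True.
  then (key OR open) forces key = True.
Set hot = True.
Set net = True.
All clauses satisfied.

safe: True; open: False; hot: True; key: True; pump: True; net: True; gpu: True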